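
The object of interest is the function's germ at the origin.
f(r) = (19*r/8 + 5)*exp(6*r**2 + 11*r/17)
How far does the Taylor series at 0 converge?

The radius of convergence is infinite.

The factor exp(6*r**2 + 11*r/17) is entire and contributes no finite singular point.
The polynomial part has no poles.
No finite singular points: the Taylor series at 0 converges everywhere.


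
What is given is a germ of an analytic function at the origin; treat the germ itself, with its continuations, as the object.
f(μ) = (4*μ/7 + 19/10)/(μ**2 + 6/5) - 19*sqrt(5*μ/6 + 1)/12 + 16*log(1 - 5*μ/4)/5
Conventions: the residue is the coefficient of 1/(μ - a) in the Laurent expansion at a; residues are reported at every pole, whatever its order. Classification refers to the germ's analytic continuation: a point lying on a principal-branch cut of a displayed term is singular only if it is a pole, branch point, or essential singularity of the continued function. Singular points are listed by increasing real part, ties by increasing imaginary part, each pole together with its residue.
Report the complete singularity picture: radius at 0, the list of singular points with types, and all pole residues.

Radius of convergence at 0: 4/5.
At -6/5: an algebraic (square-root) branch point.
At -((1/5)*sqrt(30))*i: a pole of order 1; residue (2/7) + ((19/120)*sqrt(30))*i.
At ((1/5)*sqrt(30))*i: a pole of order 1; residue (2/7) - ((19/120)*sqrt(30))*i.
At 4/5: a logarithmic branch point.

Denominator factor (μ**2 + 6/5): discriminant -24/5, complex-conjugate roots ((1/5)*sqrt(30))*i and -((1/5)*sqrt(30))*i; poles of order 1, moduli (1/5)*sqrt(30) and (1/5)*sqrt(30).
Branch term (-19/12)*sqrt(1 - μ/(-6/5)): its argument vanishes at μ = -6/5, a square-root branch point, modulus 6/5.
Branch term (16/5)*log(1 - μ/(4/5)): its argument vanishes at μ = 4/5, a logarithmic branch point, modulus 4/5.
The radius of convergence is the smallest modulus among the singular points: 4/5.
The branch terms are analytic at -((1/5)*sqrt(30))*i and contribute nothing to the residue; only the rational part matters.
The factor μ**2 + 6/5 splits as (μ - a)(μ - a') with a = -((1/5)*sqrt(30))*i, a' = ((1/5)*sqrt(30))*i. At the order-1 pole a set g(μ) = (μ - a)*(rational part) = [4*μ/7 + 19/10] / (μ - a').
Simple pole: residue = g(a) at a = -((1/5)*sqrt(30))*i, which is (2/7) + ((19/120)*sqrt(30))*i.
The branch terms are analytic at ((1/5)*sqrt(30))*i and contribute nothing to the residue; only the rational part matters.
The factor μ**2 + 6/5 splits as (μ - a)(μ - a') with a = ((1/5)*sqrt(30))*i, a' = -((1/5)*sqrt(30))*i. At the order-1 pole a set g(μ) = (μ - a)*(rational part) = [4*μ/7 + 19/10] / (μ - a').
Simple pole: residue = g(a) at a = ((1/5)*sqrt(30))*i, which is (2/7) - ((19/120)*sqrt(30))*i.
List the singular points by increasing real part (a conjugate pair: the negative imaginary part first).


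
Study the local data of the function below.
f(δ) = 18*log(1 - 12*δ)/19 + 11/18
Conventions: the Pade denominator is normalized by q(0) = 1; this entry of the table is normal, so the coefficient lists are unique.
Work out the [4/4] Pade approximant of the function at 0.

Taylor coefficients needed (expand at 0): a_0 = 11/18, a_1 = -216/19, a_2 = -1296/19, a_3 = -10368/19, a_4 = -93312/19, a_5 = -4478976/95, a_6 = -8957952/19, a_7 = -644972544/133, a_8 = -967458816/19.
Write the denominator as Q(δ) = 1 + q1*δ + q2*δ^2 + q3*δ^3 + q4*δ^4. Requiring Q*f - P = O(δ^9) with deg P <= 4 kills the coefficients of δ^5..δ^8 in Q*f:
  δ^5: a_5 + q1*a_4 + q2*a_3 + q3*a_2 + q4*a_1 = 0, i.e. -4478976/95 + (-93312/19)*q1 + (-10368/19)*q2 + (-1296/19)*q3 + (-216/19)*q4 = 0.
  δ^6: a_6 + q1*a_5 + q2*a_4 + q3*a_3 + q4*a_2 = 0, i.e. -8957952/19 + (-4478976/95)*q1 + (-93312/19)*q2 + (-10368/19)*q3 + (-1296/19)*q4 = 0.
  δ^7: a_7 + q1*a_6 + q2*a_5 + q3*a_4 + q4*a_3 = 0, i.e. -644972544/133 + (-8957952/19)*q1 + (-4478976/95)*q2 + (-93312/19)*q3 + (-10368/19)*q4 = 0.
  δ^8: a_8 + q1*a_7 + q2*a_6 + q3*a_5 + q4*a_4 = 0, i.e. -967458816/19 + (-644972544/133)*q1 + (-8957952/19)*q2 + (-4478976/95)*q3 + (-93312/19)*q4 = 0.
Solving this linear system: q1 = -24, q2 = 1296/7, q3 = -3456/7, q4 = 10368/35.
The numerator is Q*f truncated at degree 4: P0 = a_0 = 11/18; P1 = a_1 + q1*a_0 = -1484/57; P2 = a_2 + q1*a_1 + q2*a_0 = 42264/133; P3 = a_3 + q1*a_2 + q2*a_1 + q3*a_0 = -174912/133; P4 = a_4 + q1*a_3 + q2*a_2 + q3*a_1 + q4*a_0 = 897984/665.

The Pade approximant has numerator coefficients [11/18, -1484/57, 42264/133, -174912/133, 897984/665]; denominator coefficients [1, -24, 1296/7, -3456/7, 10368/35].


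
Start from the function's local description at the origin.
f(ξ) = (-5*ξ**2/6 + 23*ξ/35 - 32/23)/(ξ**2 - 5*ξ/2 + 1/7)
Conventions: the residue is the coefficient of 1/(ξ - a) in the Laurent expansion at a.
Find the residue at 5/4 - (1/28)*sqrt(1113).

The factor ξ**2 - 5*ξ/2 + 1/7 splits as (ξ - a)(ξ - a') with a = 5/4 - (1/28)*sqrt(1113), a' = 5/4 + (1/28)*sqrt(1113). At the order-1 pole a set g(ξ) = (ξ - a)*f(ξ) = [-5*ξ**2/6 + 23*ξ/35 - 32/23] / (ξ - a').
Simple pole: residue = g(a) at a = 5/4 - (1/28)*sqrt(1113), which is -599/840 + (23609/614376)*sqrt(1113).

The residue is -599/840 + (23609/614376)*sqrt(1113).


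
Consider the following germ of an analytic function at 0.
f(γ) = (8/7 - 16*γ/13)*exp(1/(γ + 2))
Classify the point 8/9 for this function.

The point is a regular point.

There is no denominator, hence no pole anywhere.
The essential point of exp(1/(γ - (-2))) is -2, not 8/9.
So the germ continues analytically to 8/9.


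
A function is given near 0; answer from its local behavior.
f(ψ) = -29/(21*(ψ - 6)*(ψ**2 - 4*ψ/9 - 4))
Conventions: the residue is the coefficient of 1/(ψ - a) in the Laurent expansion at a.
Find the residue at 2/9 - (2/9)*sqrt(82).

The residue is 29/1232 - (377/50512)*sqrt(82).

The factor ψ**2 - 4*ψ/9 - 4 splits as (ψ - a)(ψ - a') with a = 2/9 - (2/9)*sqrt(82), a' = 2/9 + (2/9)*sqrt(82). At the order-1 pole a set g(ψ) = (ψ - a)*f(ψ) = [-29/(21*(ψ - 6))] / (ψ - a').
Simple pole: residue = g(a) at a = 2/9 - (2/9)*sqrt(82), which is 29/1232 - (377/50512)*sqrt(82).


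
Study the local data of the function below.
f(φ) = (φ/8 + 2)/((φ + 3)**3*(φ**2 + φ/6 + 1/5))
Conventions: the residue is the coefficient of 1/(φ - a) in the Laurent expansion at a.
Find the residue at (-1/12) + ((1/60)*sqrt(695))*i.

The residue is (-855025/23706108) - ((10068995/3295149012)*sqrt(695))*i.

The factor φ**2 + φ/6 + 1/5 splits as (φ - a)(φ - a') with a = (-1/12) + ((1/60)*sqrt(695))*i, a' = (-1/12) - ((1/60)*sqrt(695))*i. At the order-1 pole a set g(φ) = (φ - a)*f(φ) = [(φ/8 + 2)/(φ + 3)**3] / (φ - a').
Simple pole: residue = g(a) at a = (-1/12) + ((1/60)*sqrt(695))*i, which is (-855025/23706108) - ((10068995/3295149012)*sqrt(695))*i.


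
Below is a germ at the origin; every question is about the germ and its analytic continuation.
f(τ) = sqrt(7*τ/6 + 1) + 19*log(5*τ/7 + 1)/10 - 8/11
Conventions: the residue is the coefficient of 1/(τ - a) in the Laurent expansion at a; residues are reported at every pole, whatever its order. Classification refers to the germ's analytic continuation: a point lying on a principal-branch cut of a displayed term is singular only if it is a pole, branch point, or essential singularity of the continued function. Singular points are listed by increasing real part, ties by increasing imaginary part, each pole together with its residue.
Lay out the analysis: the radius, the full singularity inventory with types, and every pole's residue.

Branch term (1)*sqrt(1 - τ/(-6/7)): its argument vanishes at τ = -6/7, a square-root branch point, modulus 6/7.
Branch term (19/10)*log(1 - τ/(-7/5)): its argument vanishes at τ = -7/5, a logarithmic branch point, modulus 7/5.
The radius of convergence is the smallest modulus among the singular points: 6/7.
List the singular points by increasing real part (a conjugate pair: the negative imaginary part first).

Radius of convergence at 0: 6/7.
At -7/5: a logarithmic branch point.
At -6/7: an algebraic (square-root) branch point.


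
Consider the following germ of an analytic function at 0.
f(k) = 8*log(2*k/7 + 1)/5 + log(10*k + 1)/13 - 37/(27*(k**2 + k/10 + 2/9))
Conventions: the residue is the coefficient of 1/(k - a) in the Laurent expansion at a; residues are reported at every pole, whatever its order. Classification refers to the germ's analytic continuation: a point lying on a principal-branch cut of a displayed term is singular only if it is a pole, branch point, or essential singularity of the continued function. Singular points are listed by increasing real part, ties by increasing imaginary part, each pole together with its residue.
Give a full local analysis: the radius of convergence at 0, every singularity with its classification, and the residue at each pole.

Radius of convergence at 0: 1/10.
At -7/2: a logarithmic branch point.
At -1/10: a logarithmic branch point.
At (-1/20) - ((1/60)*sqrt(791))*i: a pole of order 1; residue -((370/7119)*sqrt(791))*i.
At (-1/20) + ((1/60)*sqrt(791))*i: a pole of order 1; residue ((370/7119)*sqrt(791))*i.

Denominator factor (k**2 + k/10 + 2/9): discriminant -791/900, complex-conjugate roots (-1/20) + ((1/60)*sqrt(791))*i and (-1/20) - ((1/60)*sqrt(791))*i; poles of order 1, moduli (1/3)*sqrt(2) and (1/3)*sqrt(2).
Branch term (1/13)*log(1 - k/(-1/10)): its argument vanishes at k = -1/10, a logarithmic branch point, modulus 1/10.
Branch term (8/5)*log(1 - k/(-7/2)): its argument vanishes at k = -7/2, a logarithmic branch point, modulus 7/2.
The radius of convergence is the smallest modulus among the singular points: 1/10.
The branch terms are analytic at (-1/20) - ((1/60)*sqrt(791))*i and contribute nothing to the residue; only the rational part matters.
The factor k**2 + k/10 + 2/9 splits as (k - a)(k - a') with a = (-1/20) - ((1/60)*sqrt(791))*i, a' = (-1/20) + ((1/60)*sqrt(791))*i. At the order-1 pole a set g(k) = (k - a)*(rational part) = [-37/27] / (k - a').
Simple pole: residue = g(a) at a = (-1/20) - ((1/60)*sqrt(791))*i, which is -((370/7119)*sqrt(791))*i.
The branch terms are analytic at (-1/20) + ((1/60)*sqrt(791))*i and contribute nothing to the residue; only the rational part matters.
The factor k**2 + k/10 + 2/9 splits as (k - a)(k - a') with a = (-1/20) + ((1/60)*sqrt(791))*i, a' = (-1/20) - ((1/60)*sqrt(791))*i. At the order-1 pole a set g(k) = (k - a)*(rational part) = [-37/27] / (k - a').
Simple pole: residue = g(a) at a = (-1/20) + ((1/60)*sqrt(791))*i, which is ((370/7119)*sqrt(791))*i.
List the singular points by increasing real part (a conjugate pair: the negative imaginary part first).


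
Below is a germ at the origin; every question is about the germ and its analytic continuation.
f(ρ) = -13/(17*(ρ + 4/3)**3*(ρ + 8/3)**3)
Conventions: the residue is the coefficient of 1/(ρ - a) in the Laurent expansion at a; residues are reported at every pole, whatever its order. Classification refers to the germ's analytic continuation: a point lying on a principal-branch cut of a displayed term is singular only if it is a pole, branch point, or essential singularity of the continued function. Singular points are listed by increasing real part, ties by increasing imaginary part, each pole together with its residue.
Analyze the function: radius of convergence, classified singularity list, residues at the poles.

Radius of convergence at 0: 4/3.
At -8/3: a pole of order 3; residue 9477/8704.
At -4/3: a pole of order 3; residue -9477/8704.

Denominator factor (ρ + 4/3)^3: pole of order 3 at -4/3, modulus 4/3.
Denominator factor (ρ + 8/3)^3: pole of order 3 at -8/3, modulus 8/3.
The radius of convergence is the smallest modulus among the singular points: 4/3.
At the order-3 pole -8/3 set g(ρ) = (ρ - (-8/3))^3*f(ρ) = -13/(17*(ρ + 4/3)**3).
Order-3 pole: residue = g''(a)/2; g''(-8/3) = 9477/4352, so the residue is 9477/8704.
At the order-3 pole -4/3 set g(ρ) = (ρ - (-4/3))^3*f(ρ) = -13/(17*(ρ + 8/3)**3).
Order-3 pole: residue = g''(a)/2; g''(-4/3) = -9477/4352, so the residue is -9477/8704.
List the singular points by increasing real part (a conjugate pair: the negative imaginary part first).


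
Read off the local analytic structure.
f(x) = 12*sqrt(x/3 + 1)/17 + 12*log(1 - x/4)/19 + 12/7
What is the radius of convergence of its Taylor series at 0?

The radius of convergence is 3.

Branch term (12/17)*sqrt(1 - x/(-3)): its argument vanishes at x = -3, a square-root branch point, modulus 3.
Branch term (12/19)*log(1 - x/(4)): its argument vanishes at x = 4, a logarithmic branch point, modulus 4.
The radius of convergence is the smallest modulus among the singular points: 3.


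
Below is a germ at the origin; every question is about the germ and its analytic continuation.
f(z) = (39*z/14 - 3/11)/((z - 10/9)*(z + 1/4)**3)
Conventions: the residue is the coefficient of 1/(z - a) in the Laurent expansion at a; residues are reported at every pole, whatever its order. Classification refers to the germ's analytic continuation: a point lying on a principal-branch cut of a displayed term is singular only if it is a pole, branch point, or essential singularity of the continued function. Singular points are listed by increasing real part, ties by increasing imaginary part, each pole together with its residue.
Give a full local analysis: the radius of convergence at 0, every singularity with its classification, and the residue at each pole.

Denominator factor (z + 1/4)^3: pole of order 3 at -1/4, modulus 1/4.
Denominator factor (z - 10/9): pole of order 1 at 10/9, modulus 10/9.
The radius of convergence is the smallest modulus among the singular points: 1/4.
At the order-3 pole -1/4 set g(z) = (z - (-1/4))^3*f(z) = (39*z/14 - 3/11)/(z - 10/9).
Order-3 pole: residue = g''(a)/2; g''(-1/4) = -20279808/9058973, so the residue is -10139904/9058973.
At the order-1 pole 10/9 set g(z) = (z - (10/9))*f(z) = (39*z/14 - 3/11)/(z + 1/4)**3.
Simple pole: residue = g(a) at a = 10/9, which is 10139904/9058973.
List the singular points by increasing real part (a conjugate pair: the negative imaginary part first).

Radius of convergence at 0: 1/4.
At -1/4: a pole of order 3; residue -10139904/9058973.
At 10/9: a pole of order 1; residue 10139904/9058973.


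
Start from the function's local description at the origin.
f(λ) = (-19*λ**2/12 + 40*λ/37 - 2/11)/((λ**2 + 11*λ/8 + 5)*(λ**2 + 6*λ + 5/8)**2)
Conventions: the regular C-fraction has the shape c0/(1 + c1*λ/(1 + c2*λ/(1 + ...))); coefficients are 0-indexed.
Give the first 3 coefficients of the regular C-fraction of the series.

Taylor coefficients (expand at 0): a_0 = -128/1375, a_1 = 601968/254375, a_2 = -143124734/3815625.
c0 = a_0 = -128/1375. Peel one level at a time: if S = 1 + c*λ/S' with S'(0) = 1, then c is the λ-coefficient of S and S' = c*λ/(S - 1).
S_1 = c0/f = 1 + (37623/1480)*λ + (199832851/821400)*λ^2 + ...; c1 = 37623/1480.
S_2 = c1*λ/(S_1 - 1) = 1 + (-199832851/20880765)*λ + ...; c2 = -199832851/20880765.

The regular C-fraction coefficients are [-128/1375, 37623/1480, -199832851/20880765].


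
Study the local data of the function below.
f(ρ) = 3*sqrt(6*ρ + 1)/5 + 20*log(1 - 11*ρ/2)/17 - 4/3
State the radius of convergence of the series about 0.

Branch term (20/17)*log(1 - ρ/(2/11)): its argument vanishes at ρ = 2/11, a logarithmic branch point, modulus 2/11.
Branch term (3/5)*sqrt(1 - ρ/(-1/6)): its argument vanishes at ρ = -1/6, a square-root branch point, modulus 1/6.
The radius of convergence is the smallest modulus among the singular points: 1/6.

The radius of convergence is 1/6.


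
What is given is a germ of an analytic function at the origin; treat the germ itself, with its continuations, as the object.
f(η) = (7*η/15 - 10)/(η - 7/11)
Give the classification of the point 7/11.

The denominator factor η - 7/11 vanishes at 7/11 and appears to the power 1; the numerator there equals -1601/165, nonzero, and no other factor vanishes.
Hence a pole whose order is the multiplicity, 1.

The point is a pole of order 1.


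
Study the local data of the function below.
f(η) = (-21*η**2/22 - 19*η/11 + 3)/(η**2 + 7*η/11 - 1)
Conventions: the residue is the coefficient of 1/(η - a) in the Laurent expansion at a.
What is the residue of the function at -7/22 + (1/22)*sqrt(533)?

The factor η**2 + 7*η/11 - 1 splits as (η - a)(η - a') with a = -7/22 + (1/22)*sqrt(533), a' = -7/22 - (1/22)*sqrt(533). At the order-1 pole a set g(η) = (η - a)*f(η) = [-21*η**2/22 - 19*η/11 + 3] / (η - a').
Simple pole: residue = g(a) at a = -7/22 + (1/22)*sqrt(533), which is -271/484 + (12787/257972)*sqrt(533).

The residue is -271/484 + (12787/257972)*sqrt(533).


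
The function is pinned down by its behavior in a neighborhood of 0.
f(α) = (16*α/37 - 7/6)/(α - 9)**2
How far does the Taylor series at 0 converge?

Denominator factor (α - 9)^2: pole of order 2 at 9, modulus 9.
The radius of convergence is the smallest modulus among the singular points: 9.

The radius of convergence is 9.


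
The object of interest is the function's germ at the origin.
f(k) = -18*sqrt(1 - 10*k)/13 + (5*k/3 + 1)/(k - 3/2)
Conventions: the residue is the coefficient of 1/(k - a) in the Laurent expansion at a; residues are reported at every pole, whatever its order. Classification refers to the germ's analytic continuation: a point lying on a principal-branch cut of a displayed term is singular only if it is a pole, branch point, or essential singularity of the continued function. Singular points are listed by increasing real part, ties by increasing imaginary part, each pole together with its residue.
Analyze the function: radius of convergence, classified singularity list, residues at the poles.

Denominator factor (k - 3/2): pole of order 1 at 3/2, modulus 3/2.
Branch term (-18/13)*sqrt(1 - k/(1/10)): its argument vanishes at k = 1/10, a square-root branch point, modulus 1/10.
The radius of convergence is the smallest modulus among the singular points: 1/10.
The branch term is analytic at 3/2 and contributes nothing to the residue; only the rational part matters.
At the order-1 pole 3/2 set g(k) = (k - (3/2))*(rational part) = 5*k/3 + 1.
Simple pole: residue = g(a) at a = 3/2, which is 7/2.
List the singular points by increasing real part (a conjugate pair: the negative imaginary part first).

Radius of convergence at 0: 1/10.
At 1/10: an algebraic (square-root) branch point.
At 3/2: a pole of order 1; residue 7/2.


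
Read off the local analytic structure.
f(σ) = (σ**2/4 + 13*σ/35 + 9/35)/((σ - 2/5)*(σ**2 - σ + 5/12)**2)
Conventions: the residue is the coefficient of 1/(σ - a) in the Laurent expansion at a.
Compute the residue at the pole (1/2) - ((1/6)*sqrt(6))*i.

The factor σ**2 - σ + 5/12 splits as (σ - a)(σ - a') with a = (1/2) - ((1/6)*sqrt(6))*i, a' = (1/2) + ((1/6)*sqrt(6))*i. At the order-2 pole a set g(σ) = (σ - a)^2*f(σ) = [(σ**2/4 + 13*σ/35 + 9/35)/(σ - 2/5)] / (σ - a')^2.
Order-2 pole: residue = g'(a); g'((1/2) - ((1/6)*sqrt(6))*i) = (-140400/19663) + ((625161/314608)*sqrt(6))*i, so the residue is (-140400/19663) + ((625161/314608)*sqrt(6))*i.

The residue is (-140400/19663) + ((625161/314608)*sqrt(6))*i.


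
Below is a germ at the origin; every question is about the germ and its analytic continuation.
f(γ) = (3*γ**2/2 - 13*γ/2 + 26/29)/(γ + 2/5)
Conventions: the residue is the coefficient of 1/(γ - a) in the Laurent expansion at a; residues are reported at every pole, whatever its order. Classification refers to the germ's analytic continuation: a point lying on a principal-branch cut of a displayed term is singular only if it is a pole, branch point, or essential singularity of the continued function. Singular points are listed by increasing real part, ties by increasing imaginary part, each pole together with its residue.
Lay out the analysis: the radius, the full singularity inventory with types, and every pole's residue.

Denominator factor (γ + 2/5): pole of order 1 at -2/5, modulus 2/5.
The radius of convergence is the smallest modulus among the singular points: 2/5.
At the order-1 pole -2/5 set g(γ) = (γ - (-2/5))*f(γ) = 3*γ**2/2 - 13*γ/2 + 26/29.
Simple pole: residue = g(a) at a = -2/5, which is 2709/725.

Radius of convergence at 0: 2/5.
At -2/5: a pole of order 1; residue 2709/725.


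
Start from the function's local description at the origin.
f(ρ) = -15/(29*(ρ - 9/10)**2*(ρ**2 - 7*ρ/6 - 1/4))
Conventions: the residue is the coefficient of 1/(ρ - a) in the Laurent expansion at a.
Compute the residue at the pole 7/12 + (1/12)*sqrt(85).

The residue is -47500/69629 - (124300/1183693)*sqrt(85).

The factor ρ**2 - 7*ρ/6 - 1/4 splits as (ρ - a)(ρ - a') with a = 7/12 + (1/12)*sqrt(85), a' = 7/12 - (1/12)*sqrt(85). At the order-1 pole a set g(ρ) = (ρ - a)*f(ρ) = [-15/(29*(ρ - 9/10)**2)] / (ρ - a').
Simple pole: residue = g(a) at a = 7/12 + (1/12)*sqrt(85), which is -47500/69629 - (124300/1183693)*sqrt(85).


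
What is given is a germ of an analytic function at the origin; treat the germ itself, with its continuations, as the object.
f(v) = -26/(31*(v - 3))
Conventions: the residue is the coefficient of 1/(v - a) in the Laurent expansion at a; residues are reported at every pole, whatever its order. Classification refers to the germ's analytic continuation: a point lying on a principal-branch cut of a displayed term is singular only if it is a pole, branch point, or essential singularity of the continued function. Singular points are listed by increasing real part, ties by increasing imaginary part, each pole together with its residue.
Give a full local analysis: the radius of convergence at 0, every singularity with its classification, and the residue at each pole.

Denominator factor (v - 3): pole of order 1 at 3, modulus 3.
The radius of convergence is the smallest modulus among the singular points: 3.
At the order-1 pole 3 set g(v) = (v - (3))*f(v) = -26/31.
Simple pole: residue = g(a) at a = 3, which is -26/31.

Radius of convergence at 0: 3.
At 3: a pole of order 1; residue -26/31.


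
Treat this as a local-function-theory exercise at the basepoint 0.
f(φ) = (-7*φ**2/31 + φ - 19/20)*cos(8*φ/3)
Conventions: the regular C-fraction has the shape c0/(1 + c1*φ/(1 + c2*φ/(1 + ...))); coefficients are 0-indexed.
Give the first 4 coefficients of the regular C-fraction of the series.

The regular C-fraction coefficients are [-19/20, 20/19, -111443/26505, 498803371/155462985].

Taylor coefficients (expand at 0): a_0 = -19/20, a_1 = 1, a_2 = 4397/1395, a_3 = -32/9.
c0 = a_0 = -19/20. Peel one level at a time: if S = 1 + c*φ/S' with S'(0) = 1, then c is the φ-coefficient of S and S' = c*φ/(S - 1).
S_1 = c0/f = 1 + (20/19)*φ + (445772/100719)*φ^2 + ...; c1 = 20/19.
S_2 = c1*φ/(S_1 - 1) = 1 + (-111443/26505)*φ + (26252809/1946025)*φ^2 + ...; c2 = -111443/26505.
S_3 = c2*φ/(S_2 - 1) = 1 + (498803371/155462985)*φ + ...; c3 = 498803371/155462985.


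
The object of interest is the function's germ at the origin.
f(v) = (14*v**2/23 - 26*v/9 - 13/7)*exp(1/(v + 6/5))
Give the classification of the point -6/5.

The exponent 1/(v - (-6/5)) has a pole at -6/5, so exp(1/(v - (-6/5))) takes every nonzero value near it: an essential singularity (not a pole of any order).

The point is an essential singularity.


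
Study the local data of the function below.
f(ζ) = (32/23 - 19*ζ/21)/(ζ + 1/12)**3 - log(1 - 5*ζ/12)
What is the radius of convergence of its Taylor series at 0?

The radius of convergence is 1/12.

Denominator factor (ζ + 1/12)^3: pole of order 3 at -1/12, modulus 1/12.
Branch term (-1)*log(1 - ζ/(12/5)): its argument vanishes at ζ = 12/5, a logarithmic branch point, modulus 12/5.
The radius of convergence is the smallest modulus among the singular points: 1/12.


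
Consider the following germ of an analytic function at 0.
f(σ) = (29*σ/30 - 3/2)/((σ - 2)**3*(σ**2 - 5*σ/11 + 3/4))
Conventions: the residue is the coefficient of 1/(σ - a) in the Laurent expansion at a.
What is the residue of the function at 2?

The residue is -5456/32955.

At the order-3 pole 2 set g(σ) = (σ - (2))^3*f(σ) = (29*σ/30 - 3/2)/(σ**2 - 5*σ/11 + 3/4).
Order-3 pole: residue = g''(a)/2; g''(2) = -10912/32955, so the residue is -5456/32955.


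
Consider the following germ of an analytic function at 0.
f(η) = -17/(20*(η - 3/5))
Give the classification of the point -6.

The point is a regular point.

Denominator factors: η - 3/5 = -33/5 at η = -6 — none vanishes.
So the germ continues analytically to -6.


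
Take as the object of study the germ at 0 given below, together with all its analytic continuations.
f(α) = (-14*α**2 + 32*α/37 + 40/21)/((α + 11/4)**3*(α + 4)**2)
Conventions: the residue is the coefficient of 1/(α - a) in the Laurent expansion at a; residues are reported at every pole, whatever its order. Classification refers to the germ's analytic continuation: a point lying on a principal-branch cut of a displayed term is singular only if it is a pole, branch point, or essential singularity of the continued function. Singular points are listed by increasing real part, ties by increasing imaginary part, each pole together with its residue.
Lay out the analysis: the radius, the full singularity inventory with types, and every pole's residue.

Denominator factor (α + 11/4)^3: pole of order 3 at -11/4, modulus 11/4.
Denominator factor (α + 4)^2: pole of order 2 at -4, modulus 4.
The radius of convergence is the smallest modulus among the singular points: 11/4.
At the order-2 pole -4 set g(α) = (α - (-4))^2*f(α) = (-14*α**2 + 32*α/37 + 40/21)/(α + 11/4)**3.
Order-2 pole: residue = g'(a); g'(-4) = 35511296/161875, so the residue is 35511296/161875.
At the order-3 pole -11/4 set g(α) = (α - (-11/4))^3*f(α) = (-14*α**2 + 32*α/37 + 40/21)/(α + 4)**2.
Order-3 pole: residue = g''(a)/2; g''(-11/4) = -71022592/161875, so the residue is -35511296/161875.
List the singular points by increasing real part (a conjugate pair: the negative imaginary part first).

Radius of convergence at 0: 11/4.
At -4: a pole of order 2; residue 35511296/161875.
At -11/4: a pole of order 3; residue -35511296/161875.


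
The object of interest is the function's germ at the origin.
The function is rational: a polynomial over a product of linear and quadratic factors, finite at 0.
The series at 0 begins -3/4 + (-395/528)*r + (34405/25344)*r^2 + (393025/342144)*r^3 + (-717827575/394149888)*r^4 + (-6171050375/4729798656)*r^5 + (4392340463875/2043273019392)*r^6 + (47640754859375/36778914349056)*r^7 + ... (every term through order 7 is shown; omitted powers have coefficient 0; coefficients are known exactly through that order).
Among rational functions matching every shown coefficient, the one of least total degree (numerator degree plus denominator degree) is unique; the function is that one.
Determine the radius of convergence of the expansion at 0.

The radius of convergence is (1/5)*sqrt(30).

No rational of total degree below 5 reproduces all 8 coefficients; solving the [1/4] Pade equations on them gives f(r) = (-27*r/22 - 27/25)/(r**2 + r/12 + 6/5)**2, whose expansion matches every shown term.
Denominator factor (r**2 + r/12 + 6/5)^2: discriminant -3451/720, complex-conjugate roots (-1/24) + ((1/120)*sqrt(17255))*i and (-1/24) - ((1/120)*sqrt(17255))*i; poles of order 2, moduli (1/5)*sqrt(30) and (1/5)*sqrt(30).
The radius of convergence is the smallest modulus among the singular points: (1/5)*sqrt(30).


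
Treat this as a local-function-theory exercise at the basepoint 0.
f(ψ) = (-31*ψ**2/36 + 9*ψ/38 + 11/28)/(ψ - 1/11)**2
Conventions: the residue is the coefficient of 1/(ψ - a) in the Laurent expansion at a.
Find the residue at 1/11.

At the order-2 pole 1/11 set g(ψ) = (ψ - (1/11))^2*f(ψ) = -31*ψ**2/36 + 9*ψ/38 + 11/28.
Order-2 pole: residue = g'(a); g'(1/11) = 151/1881, so the residue is 151/1881.

The residue is 151/1881.


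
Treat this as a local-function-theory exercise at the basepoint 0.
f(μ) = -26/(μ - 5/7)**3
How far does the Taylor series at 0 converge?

The radius of convergence is 5/7.

Denominator factor (μ - 5/7)^3: pole of order 3 at 5/7, modulus 5/7.
The radius of convergence is the smallest modulus among the singular points: 5/7.


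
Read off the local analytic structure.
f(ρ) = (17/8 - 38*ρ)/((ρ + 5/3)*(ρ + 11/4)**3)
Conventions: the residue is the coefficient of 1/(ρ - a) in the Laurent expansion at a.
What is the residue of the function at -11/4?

The residue is -113112/2197.

At the order-3 pole -11/4 set g(ρ) = (ρ - (-11/4))^3*f(ρ) = (17/8 - 38*ρ)/(ρ + 5/3).
Order-3 pole: residue = g''(a)/2; g''(-11/4) = -226224/2197, so the residue is -113112/2197.


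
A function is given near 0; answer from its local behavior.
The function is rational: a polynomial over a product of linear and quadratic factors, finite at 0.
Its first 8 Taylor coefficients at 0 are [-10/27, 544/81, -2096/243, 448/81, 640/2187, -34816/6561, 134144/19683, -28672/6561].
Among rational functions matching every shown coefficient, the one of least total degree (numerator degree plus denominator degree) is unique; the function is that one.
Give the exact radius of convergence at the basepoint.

The radius of convergence is (3/4)*sqrt(2).

No rational of total degree below 3 reproduces all 8 coefficients; solving the [1/2] Pade equations on them gives f(z) = (7*z - 5/12)/(z**2 + 3*z/2 + 9/8), whose expansion matches every shown term.
Denominator factor (z**2 + 3*z/2 + 9/8): discriminant -9/4, complex-conjugate roots (-3/4) + (3/4)*i and (-3/4) - (3/4)*i; poles of order 1, moduli (3/4)*sqrt(2) and (3/4)*sqrt(2).
The radius of convergence is the smallest modulus among the singular points: (3/4)*sqrt(2).


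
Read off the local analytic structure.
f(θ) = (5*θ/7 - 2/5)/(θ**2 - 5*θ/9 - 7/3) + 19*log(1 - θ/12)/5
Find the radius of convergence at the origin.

The radius of convergence is -5/18 + (1/18)*sqrt(781).

Denominator factor (θ**2 - 5*θ/9 - 7/3): discriminant 781/81, real irrational roots 5/18 + (1/18)*sqrt(781) and 5/18 - (1/18)*sqrt(781); poles of order 1, moduli 5/18 + (1/18)*sqrt(781) and -5/18 + (1/18)*sqrt(781).
Branch term (19/5)*log(1 - θ/(12)): its argument vanishes at θ = 12, a logarithmic branch point, modulus 12.
The radius of convergence is the smallest modulus among the singular points: -5/18 + (1/18)*sqrt(781).


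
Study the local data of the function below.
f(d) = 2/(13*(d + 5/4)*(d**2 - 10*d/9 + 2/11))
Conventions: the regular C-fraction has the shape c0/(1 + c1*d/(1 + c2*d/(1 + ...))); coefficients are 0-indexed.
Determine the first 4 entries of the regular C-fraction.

The regular C-fraction coefficients are [44/65, -239/45, 55/478, -17483/2390].

Taylor coefficients (expand at 0): a_0 = 44/65, a_1 = 10516/2925, a_2 = 2458874/131625, a_3 = 557015536/5923125.
c0 = a_0 = 44/65. Peel one level at a time: if S = 1 + c*d/S' with S'(0) = 1, then c is the d-coefficient of S and S' = c*d/(S - 1).
S_1 = c0/f = 1 + (-239/45)*d + (11/18)*d^2 + ...; c1 = -239/45.
S_2 = c1*d/(S_1 - 1) = 1 + (55/478)*d + (192313/228484)*d^2 + ...; c2 = 55/478.
S_3 = c2*d/(S_2 - 1) = 1 + (-17483/2390)*d + ...; c3 = -17483/2390.


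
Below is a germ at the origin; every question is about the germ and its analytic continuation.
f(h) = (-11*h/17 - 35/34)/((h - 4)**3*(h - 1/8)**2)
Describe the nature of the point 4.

The point is a pole of order 3.

The denominator factor h - 4 vanishes at 4 and appears to the power 3; the numerator there equals -123/34, nonzero, and no other factor vanishes.
Hence a pole whose order is the multiplicity, 3.


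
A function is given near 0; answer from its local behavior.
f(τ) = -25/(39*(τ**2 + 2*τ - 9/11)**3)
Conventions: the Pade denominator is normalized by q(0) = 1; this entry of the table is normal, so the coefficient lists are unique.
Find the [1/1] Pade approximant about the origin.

The Pade approximant has numerator coefficients [33275/28431, 1164625/511758]; denominator coefficients [1, -97/18].

Taylor coefficients needed (expand at 0): a_0 = 33275/28431, a_1 = 732050/85293, a_2 = 35504425/767637.
Write the denominator as Q(τ) = 1 + q1*τ. Requiring Q*f - P = O(τ^3) with deg P <= 1 kills the coefficients of τ^2..τ^2 in Q*f:
  τ^2: a_2 + q1*a_1 = 0, i.e. 35504425/767637 + (732050/85293)*q1 = 0.
Solving this linear system: q1 = -97/18.
The numerator is Q*f truncated at degree 1: P0 = a_0 = 33275/28431; P1 = a_1 + q1*a_0 = 1164625/511758.


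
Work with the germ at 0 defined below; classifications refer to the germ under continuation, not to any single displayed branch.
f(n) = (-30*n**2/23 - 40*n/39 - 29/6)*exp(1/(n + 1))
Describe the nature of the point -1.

The point is an essential singularity.

The exponent 1/(n - (-1)) has a pole at -1, so exp(1/(n - (-1))) takes every nonzero value near it: an essential singularity (not a pole of any order).


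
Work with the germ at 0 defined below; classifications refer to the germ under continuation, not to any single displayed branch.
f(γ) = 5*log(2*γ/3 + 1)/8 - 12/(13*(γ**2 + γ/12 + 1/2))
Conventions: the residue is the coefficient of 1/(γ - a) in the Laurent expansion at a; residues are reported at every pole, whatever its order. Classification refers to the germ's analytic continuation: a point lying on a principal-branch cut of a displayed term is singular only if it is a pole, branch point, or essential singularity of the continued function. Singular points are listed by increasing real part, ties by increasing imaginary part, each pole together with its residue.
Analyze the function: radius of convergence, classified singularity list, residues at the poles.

Denominator factor (γ**2 + γ/12 + 1/2): discriminant -287/144, complex-conjugate roots (-1/24) + ((1/24)*sqrt(287))*i and (-1/24) - ((1/24)*sqrt(287))*i; poles of order 1, moduli (1/2)*sqrt(2) and (1/2)*sqrt(2).
Branch term (5/8)*log(1 - γ/(-3/2)): its argument vanishes at γ = -3/2, a logarithmic branch point, modulus 3/2.
The radius of convergence is the smallest modulus among the singular points: (1/2)*sqrt(2).
The branch term is analytic at (-1/24) - ((1/24)*sqrt(287))*i and contributes nothing to the residue; only the rational part matters.
The factor γ**2 + γ/12 + 1/2 splits as (γ - a)(γ - a') with a = (-1/24) - ((1/24)*sqrt(287))*i, a' = (-1/24) + ((1/24)*sqrt(287))*i. At the order-1 pole a set g(γ) = (γ - a)*(rational part) = [-12/13] / (γ - a').
Simple pole: residue = g(a) at a = (-1/24) - ((1/24)*sqrt(287))*i, which is -((144/3731)*sqrt(287))*i.
The branch term is analytic at (-1/24) + ((1/24)*sqrt(287))*i and contributes nothing to the residue; only the rational part matters.
The factor γ**2 + γ/12 + 1/2 splits as (γ - a)(γ - a') with a = (-1/24) + ((1/24)*sqrt(287))*i, a' = (-1/24) - ((1/24)*sqrt(287))*i. At the order-1 pole a set g(γ) = (γ - a)*(rational part) = [-12/13] / (γ - a').
Simple pole: residue = g(a) at a = (-1/24) + ((1/24)*sqrt(287))*i, which is ((144/3731)*sqrt(287))*i.
List the singular points by increasing real part (a conjugate pair: the negative imaginary part first).

Radius of convergence at 0: (1/2)*sqrt(2).
At -3/2: a logarithmic branch point.
At (-1/24) - ((1/24)*sqrt(287))*i: a pole of order 1; residue -((144/3731)*sqrt(287))*i.
At (-1/24) + ((1/24)*sqrt(287))*i: a pole of order 1; residue ((144/3731)*sqrt(287))*i.


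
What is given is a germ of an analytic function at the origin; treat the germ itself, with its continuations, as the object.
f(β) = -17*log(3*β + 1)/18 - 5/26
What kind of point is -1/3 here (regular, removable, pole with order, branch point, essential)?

The point is a logarithmic branch point.

The term (-17/18)*log(1 - β/(-1/3)) has argument 1 - -1/3/(-1/3) = 0 at -1/3: a logarithmic (infinitely-sheeted) branch point; the remaining terms are analytic or single-valued there.


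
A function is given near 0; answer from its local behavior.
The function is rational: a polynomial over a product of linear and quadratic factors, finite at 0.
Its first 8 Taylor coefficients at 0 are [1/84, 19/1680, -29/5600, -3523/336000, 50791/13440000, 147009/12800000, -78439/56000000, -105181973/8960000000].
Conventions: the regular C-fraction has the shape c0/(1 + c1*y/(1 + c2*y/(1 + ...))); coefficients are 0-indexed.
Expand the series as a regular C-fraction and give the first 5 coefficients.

Taylor coefficients (read off): a_0 = 1/84, a_1 = 19/1680, a_2 = -29/5600, a_3 = -3523/336000, a_4 = 50791/13440000.
c0 = a_0 = 1/84. Peel one level at a time: if S = 1 + c*y/S' with S'(0) = 1, then c is the y-coefficient of S and S' = c*y/(S - 1).
S_1 = c0/f = 1 + (-19/20)*y + (107/80)*y^2 + ...; c1 = -19/20.
S_2 = c1*y/(S_1 - 1) = 1 + (107/76)*y + (3283/2888)*y^2 + ...; c2 = 107/76.
S_3 = c2*y/(S_2 - 1) = 1 + (-3283/4066)*y + (39941/183184)*y^2 + ...; c3 = -3283/4066.
S_4 = c3*y/(S_3 - 1) = 1 + (758879/2810248)*y + ...; c4 = 758879/2810248.

The regular C-fraction coefficients are [1/84, -19/20, 107/76, -3283/4066, 758879/2810248].


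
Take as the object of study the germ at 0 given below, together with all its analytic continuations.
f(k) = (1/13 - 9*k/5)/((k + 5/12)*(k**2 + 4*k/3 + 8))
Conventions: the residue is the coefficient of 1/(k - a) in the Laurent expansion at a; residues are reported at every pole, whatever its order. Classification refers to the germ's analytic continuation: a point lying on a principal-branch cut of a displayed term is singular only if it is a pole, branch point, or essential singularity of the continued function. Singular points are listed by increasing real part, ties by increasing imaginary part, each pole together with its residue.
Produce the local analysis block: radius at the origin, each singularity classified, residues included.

Radius of convergence at 0: 5/12.
At (-2/3) - ((2/3)*sqrt(17))*i: a pole of order 1; residue (-774/14261) - ((97713/1212185)*sqrt(17))*i.
At (-2/3) + ((2/3)*sqrt(17))*i: a pole of order 1; residue (-774/14261) + ((97713/1212185)*sqrt(17))*i.
At -5/12: a pole of order 1; residue 1548/14261.

Denominator factor (k + 5/12): pole of order 1 at -5/12, modulus 5/12.
Denominator factor (k**2 + 4*k/3 + 8): discriminant -272/9, complex-conjugate roots (-2/3) + ((2/3)*sqrt(17))*i and (-2/3) - ((2/3)*sqrt(17))*i; poles of order 1, moduli (2)*sqrt(2) and (2)*sqrt(2).
The radius of convergence is the smallest modulus among the singular points: 5/12.
The factor k**2 + 4*k/3 + 8 splits as (k - a)(k - a') with a = (-2/3) - ((2/3)*sqrt(17))*i, a' = (-2/3) + ((2/3)*sqrt(17))*i. At the order-1 pole a set g(k) = (k - a)*f(k) = [(1/13 - 9*k/5)/(k + 5/12)] / (k - a').
Simple pole: residue = g(a) at a = (-2/3) - ((2/3)*sqrt(17))*i, which is (-774/14261) - ((97713/1212185)*sqrt(17))*i.
The factor k**2 + 4*k/3 + 8 splits as (k - a)(k - a') with a = (-2/3) + ((2/3)*sqrt(17))*i, a' = (-2/3) - ((2/3)*sqrt(17))*i. At the order-1 pole a set g(k) = (k - a)*f(k) = [(1/13 - 9*k/5)/(k + 5/12)] / (k - a').
Simple pole: residue = g(a) at a = (-2/3) + ((2/3)*sqrt(17))*i, which is (-774/14261) + ((97713/1212185)*sqrt(17))*i.
At the order-1 pole -5/12 set g(k) = (k - (-5/12))*f(k) = (1/13 - 9*k/5)/(k**2 + 4*k/3 + 8).
Simple pole: residue = g(a) at a = -5/12, which is 1548/14261.
List the singular points by increasing real part (a conjugate pair: the negative imaginary part first).


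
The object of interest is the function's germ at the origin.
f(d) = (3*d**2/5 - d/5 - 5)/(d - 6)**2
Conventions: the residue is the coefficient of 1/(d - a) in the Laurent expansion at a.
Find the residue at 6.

The residue is 7.

At the order-2 pole 6 set g(d) = (d - (6))^2*f(d) = 3*d**2/5 - d/5 - 5.
Order-2 pole: residue = g'(a); g'(6) = 7, so the residue is 7.


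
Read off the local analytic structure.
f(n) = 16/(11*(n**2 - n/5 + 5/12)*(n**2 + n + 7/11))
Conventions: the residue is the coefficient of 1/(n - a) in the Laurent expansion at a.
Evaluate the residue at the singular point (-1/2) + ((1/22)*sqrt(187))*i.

The factor n**2 + n + 7/11 splits as (n - a)(n - a') with a = (-1/2) + ((1/22)*sqrt(187))*i, a' = (-1/2) - ((1/22)*sqrt(187))*i. At the order-1 pole a set g(n) = (n - a)*f(n) = [16/(11*(n**2 - n/5 + 5/12))] / (n - a').
Simple pole: residue = g(a) at a = (-1/2) + ((1/22)*sqrt(187))*i, which is (380160/305353) - ((240960/5191001)*sqrt(187))*i.

The residue is (380160/305353) - ((240960/5191001)*sqrt(187))*i.
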